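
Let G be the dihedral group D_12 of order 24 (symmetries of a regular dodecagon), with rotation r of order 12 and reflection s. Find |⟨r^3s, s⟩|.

8

|⟨r^3s⟩| = 2 and |⟨s⟩| = 2, so |H| is a multiple of lcm(2, 2) = 2 and divides |G| = 24.
Closing under the operation: H = {e, r^3, r^6, r^9, s, r^3s, r^6s, r^9s}, so |H| = 8.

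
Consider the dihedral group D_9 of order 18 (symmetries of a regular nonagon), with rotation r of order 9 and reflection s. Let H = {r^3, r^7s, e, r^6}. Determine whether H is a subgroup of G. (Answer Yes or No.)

|H| = 4 does not divide |G| = 18, so by Lagrange H is not a subgroup.

No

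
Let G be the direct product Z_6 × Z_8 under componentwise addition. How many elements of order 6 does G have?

An element (a,b) has order lcm(ord(a), ord(b)); count pairs with lcm equal to 6.
Enumerating gives 6 such elements.

6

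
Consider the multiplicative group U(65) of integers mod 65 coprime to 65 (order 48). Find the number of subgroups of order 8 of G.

|G| = 48 and 8 | 48, so subgroups of order 8 are possible by Lagrange.
The subgroups of order 8 are: {1, 12, 14, 27, 38, 51, 53, 64}; {1, 8, 14, 18, 47, 51, 57, 64}; {1, 14, 21, 31, 34, 44, 51, 64}.
So G has 3 subgroups of order 8.

3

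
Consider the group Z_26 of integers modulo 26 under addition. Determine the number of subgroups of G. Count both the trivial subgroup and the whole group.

4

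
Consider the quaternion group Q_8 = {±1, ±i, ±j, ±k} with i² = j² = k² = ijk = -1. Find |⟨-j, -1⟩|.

4

|⟨-j⟩| = 4 and |⟨-1⟩| = 2, so |H| is a multiple of lcm(4, 2) = 4 and divides |G| = 8.
Closing under the operation: H = {1, -1, j, -j}, so |H| = 4.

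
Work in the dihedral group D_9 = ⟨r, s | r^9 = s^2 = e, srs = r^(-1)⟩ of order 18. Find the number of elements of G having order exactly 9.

6

The elements of order 9 are: r, r^2, r^4, r^5, r^7, r^8.
That's 6.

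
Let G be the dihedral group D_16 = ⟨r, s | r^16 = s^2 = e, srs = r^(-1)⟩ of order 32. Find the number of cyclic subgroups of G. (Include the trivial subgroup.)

Each element a generates a cyclic subgroup ⟨a⟩; distinct elements may generate the same one (a cyclic group of order d has φ(d) generators).
Cyclic subgroups by order — order 1: 1; order 2: 17; order 4: 1; order 8: 1; order 16: 1.
Total: 21.

21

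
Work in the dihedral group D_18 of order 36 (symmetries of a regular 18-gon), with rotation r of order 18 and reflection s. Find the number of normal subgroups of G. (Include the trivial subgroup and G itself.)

9

G has 45 subgroups. Checking conjugation-invariance by order — order 1: 1/1 normal; order 2: 1/19 normal; order 3: 1/1 normal; order 4: 0/9 normal; order 6: 1/7 normal; order 9: 1/1 normal; order 12: 0/3 normal; order 18: 3/3 normal; order 36: 1/1 normal.
Total normal subgroups: 9.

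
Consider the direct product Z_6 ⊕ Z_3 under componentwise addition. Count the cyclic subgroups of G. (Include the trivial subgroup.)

A cyclic subgroup of order d is generated by each of its φ(d) elements of order d, so the cyclic subgroups of order d number (#elements of order d)/φ(d).
Cyclic subgroups by order — order 1: 1; order 2: 1; order 3: 4; order 6: 4.
Total: 10.

10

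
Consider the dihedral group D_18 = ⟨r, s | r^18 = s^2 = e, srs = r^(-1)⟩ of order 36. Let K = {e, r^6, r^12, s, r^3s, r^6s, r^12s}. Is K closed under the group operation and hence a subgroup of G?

|K| = 7 does not divide |G| = 36, so by Lagrange K is not a subgroup.

No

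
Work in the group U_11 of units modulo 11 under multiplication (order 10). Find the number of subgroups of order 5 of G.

|G| = 10 and 5 | 10, so subgroups of order 5 are possible by Lagrange.
The subgroups of order 5 are: {1, 3, 4, 5, 9}.
So G has 1 subgroup of order 5.

1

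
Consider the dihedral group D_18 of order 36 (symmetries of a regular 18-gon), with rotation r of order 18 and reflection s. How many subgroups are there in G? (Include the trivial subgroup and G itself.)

45

|G| = 36, so by Lagrange every subgroup order divides 36. Divisors: 1, 2, 3, 4, 6, 9, 12, 18, 36.
Subgroups by order — order 1: 1; order 2: 19; order 3: 1; order 4: 9; order 6: 7; order 9: 1; order 12: 3; order 18: 3; order 36: 1.
Total: 1 + 19 + 1 + 9 + 7 + 1 + 3 + 3 + 1 = 45.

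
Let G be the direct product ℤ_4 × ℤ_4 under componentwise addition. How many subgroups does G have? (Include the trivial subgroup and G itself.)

|G| = 16, so by Lagrange every subgroup order divides 16. Divisors: 1, 2, 4, 8, 16.
Subgroups by order — order 1: 1; order 2: 3; order 4: 7; order 8: 3; order 16: 1.
Total: 1 + 3 + 7 + 3 + 1 = 15.

15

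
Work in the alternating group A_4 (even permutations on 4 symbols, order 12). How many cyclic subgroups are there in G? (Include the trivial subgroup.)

Group the elements of G by the cyclic subgroup they generate; each cyclic subgroup of order d accounts for φ(d) elements.
Cyclic subgroups by order — order 1: 1; order 2: 3; order 3: 4.
Total: 8.

8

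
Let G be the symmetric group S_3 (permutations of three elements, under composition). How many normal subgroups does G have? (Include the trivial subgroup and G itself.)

3

G has 6 subgroups. Checking conjugation-invariance by order — order 1: 1/1 normal; order 2: 0/3 normal; order 3: 1/1 normal; order 6: 1/1 normal.
Total normal subgroups: 3.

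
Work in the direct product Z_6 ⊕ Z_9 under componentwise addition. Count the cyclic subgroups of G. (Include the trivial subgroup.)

Each element a generates a cyclic subgroup ⟨a⟩; distinct elements may generate the same one (a cyclic group of order d has φ(d) generators).
Cyclic subgroups by order — order 1: 1; order 2: 1; order 3: 4; order 6: 4; order 9: 3; order 18: 3.
Total: 16.

16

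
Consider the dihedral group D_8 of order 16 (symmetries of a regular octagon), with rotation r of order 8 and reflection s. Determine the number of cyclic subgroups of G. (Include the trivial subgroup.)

12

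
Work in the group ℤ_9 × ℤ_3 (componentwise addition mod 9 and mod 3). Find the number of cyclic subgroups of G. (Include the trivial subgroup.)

8

Each element a generates a cyclic subgroup ⟨a⟩; distinct elements may generate the same one (a cyclic group of order d has φ(d) generators).
Cyclic subgroups by order — order 1: 1; order 3: 4; order 9: 3.
Total: 8.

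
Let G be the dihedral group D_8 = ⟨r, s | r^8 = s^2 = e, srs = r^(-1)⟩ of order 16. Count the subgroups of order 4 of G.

|G| = 16 and 4 | 16, so subgroups of order 4 are possible by Lagrange.
The subgroups of order 4 are: {e, r^2, r^4, r^6}; {e, r^4, r^2s, r^6s}; {e, r^4, r^3s, r^7s}; {e, r^4, s, r^4s}; … (5 in all).
So G has 5 subgroups of order 4.

5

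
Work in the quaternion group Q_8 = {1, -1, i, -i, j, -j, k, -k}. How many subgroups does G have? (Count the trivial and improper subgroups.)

6

|G| = 8, so by Lagrange every subgroup order divides 8. Divisors: 1, 2, 4, 8.
Subgroups by order — order 1: 1; order 2: 1; order 4: 3; order 8: 1.
Total: 1 + 1 + 3 + 1 = 6.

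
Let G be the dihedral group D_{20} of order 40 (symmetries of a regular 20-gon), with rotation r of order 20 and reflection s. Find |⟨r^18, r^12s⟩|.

|⟨r^18⟩| = 10 and |⟨r^12s⟩| = 2, so |H| is a multiple of lcm(10, 2) = 10 and divides |G| = 40.
Closing under the operation: H = {e, r^2, r^4, r^6, r^8, r^10, r^12, r^14, r^16, r^18, s, r^2s, r^4s, r^6s, r^8s, r^10s, r^12s, r^14s, r^16s, r^18s}, so |H| = 20.

20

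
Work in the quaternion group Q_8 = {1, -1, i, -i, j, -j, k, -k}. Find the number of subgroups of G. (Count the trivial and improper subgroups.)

|G| = 8, so by Lagrange every subgroup order divides 8. Divisors: 1, 2, 4, 8.
Subgroups by order — order 1: 1; order 2: 1; order 4: 3; order 8: 1.
Total: 1 + 1 + 3 + 1 = 6.

6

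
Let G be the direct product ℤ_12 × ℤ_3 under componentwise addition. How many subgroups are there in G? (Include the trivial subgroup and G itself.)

|G| = 36, so by Lagrange every subgroup order divides 36. Divisors: 1, 2, 3, 4, 6, 9, 12, 18, 36.
Subgroups by order — order 1: 1; order 2: 1; order 3: 4; order 4: 1; order 6: 4; order 9: 1; order 12: 4; order 18: 1; order 36: 1.
Total: 1 + 1 + 4 + 1 + 4 + 1 + 4 + 1 + 1 = 18.

18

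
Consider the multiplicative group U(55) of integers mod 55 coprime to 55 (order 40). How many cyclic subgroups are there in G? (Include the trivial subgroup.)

Each element a generates a cyclic subgroup ⟨a⟩; distinct elements may generate the same one (a cyclic group of order d has φ(d) generators).
Cyclic subgroups by order — order 1: 1; order 2: 3; order 4: 2; order 5: 1; order 10: 3; order 20: 2.
Total: 12.

12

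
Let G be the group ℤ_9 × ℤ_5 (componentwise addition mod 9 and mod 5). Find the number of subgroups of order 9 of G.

|G| = 45 and 9 | 45, so subgroups of order 9 are possible by Lagrange.
The subgroups of order 9 are: {(0,0), (1,0), (2,0), (3,0), (4,0), (5,0), (6,0), (7,0), (8,0)}.
So G has 1 subgroup of order 9.

1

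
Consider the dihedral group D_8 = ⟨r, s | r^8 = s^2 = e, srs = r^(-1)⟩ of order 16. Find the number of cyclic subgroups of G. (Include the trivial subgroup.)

Group the elements of G by the cyclic subgroup they generate; each cyclic subgroup of order d accounts for φ(d) elements.
Cyclic subgroups by order — order 1: 1; order 2: 9; order 4: 1; order 8: 1.
Total: 12.

12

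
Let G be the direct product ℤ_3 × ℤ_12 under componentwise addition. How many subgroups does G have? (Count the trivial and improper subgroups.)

18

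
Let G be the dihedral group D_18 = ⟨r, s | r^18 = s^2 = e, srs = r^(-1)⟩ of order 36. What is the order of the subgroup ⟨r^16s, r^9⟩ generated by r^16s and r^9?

4

|⟨r^16s⟩| = 2 and |⟨r^9⟩| = 2, so |H| is a multiple of lcm(2, 2) = 2 and divides |G| = 36.
Closing under the operation: H = {e, r^9, r^7s, r^16s}, so |H| = 4.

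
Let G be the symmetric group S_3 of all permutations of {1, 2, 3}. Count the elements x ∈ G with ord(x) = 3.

The elements of order 3 are: (1 2 3), (1 3 2).
That's 2.

2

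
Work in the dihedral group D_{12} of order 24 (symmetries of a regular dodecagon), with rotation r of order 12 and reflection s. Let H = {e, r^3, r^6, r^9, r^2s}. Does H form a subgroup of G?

|H| = 5 does not divide |G| = 24, so by Lagrange H is not a subgroup.

No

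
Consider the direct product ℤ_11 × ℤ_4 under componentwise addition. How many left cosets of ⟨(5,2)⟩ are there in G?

|⟨(5,2)⟩| = 22 and |G| = 44.
By Lagrange, [G : H] = |G|/|H| = 44/22 = 2.

2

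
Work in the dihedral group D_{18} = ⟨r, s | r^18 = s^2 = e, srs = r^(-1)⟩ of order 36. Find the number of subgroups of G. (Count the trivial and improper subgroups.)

45

|G| = 36, so by Lagrange every subgroup order divides 36. Divisors: 1, 2, 3, 4, 6, 9, 12, 18, 36.
Subgroups by order — order 1: 1; order 2: 19; order 3: 1; order 4: 9; order 6: 7; order 9: 1; order 12: 3; order 18: 3; order 36: 1.
Total: 1 + 19 + 1 + 9 + 7 + 1 + 3 + 3 + 1 = 45.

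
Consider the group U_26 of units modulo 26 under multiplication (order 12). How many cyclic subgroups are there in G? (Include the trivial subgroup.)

A cyclic subgroup of order d is generated by each of its φ(d) elements of order d, so the cyclic subgroups of order d number (#elements of order d)/φ(d).
Cyclic subgroups by order — order 1: 1; order 2: 1; order 3: 1; order 4: 1; order 6: 1; order 12: 1.
Total: 6.

6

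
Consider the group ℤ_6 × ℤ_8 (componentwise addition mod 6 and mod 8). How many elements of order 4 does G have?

4

An element (a,b) has order lcm(ord(a), ord(b)); count pairs with lcm equal to 4.
Enumerating gives 4 such elements.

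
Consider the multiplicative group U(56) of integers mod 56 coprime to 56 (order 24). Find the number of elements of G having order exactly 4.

0

No element of G has order 4 (even though 4 | 24).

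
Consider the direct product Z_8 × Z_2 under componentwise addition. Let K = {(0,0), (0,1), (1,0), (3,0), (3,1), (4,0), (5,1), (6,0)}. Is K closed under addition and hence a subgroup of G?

(1,0) ∈ K but its inverse (7,0) ∉ K, so K is not a subgroup.

No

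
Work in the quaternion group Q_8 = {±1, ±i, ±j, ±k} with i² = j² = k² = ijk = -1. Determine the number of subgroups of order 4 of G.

|G| = 8 and 4 | 8, so subgroups of order 4 are possible by Lagrange.
The subgroups of order 4 are: {1, -1, i, -i}; {1, -1, j, -j}; {1, -1, k, -k}.
So G has 3 subgroups of order 4.

3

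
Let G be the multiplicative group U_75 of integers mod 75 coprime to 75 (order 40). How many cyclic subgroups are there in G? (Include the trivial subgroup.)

Each element a generates a cyclic subgroup ⟨a⟩; distinct elements may generate the same one (a cyclic group of order d has φ(d) generators).
Cyclic subgroups by order — order 1: 1; order 2: 3; order 4: 2; order 5: 1; order 10: 3; order 20: 2.
Total: 12.

12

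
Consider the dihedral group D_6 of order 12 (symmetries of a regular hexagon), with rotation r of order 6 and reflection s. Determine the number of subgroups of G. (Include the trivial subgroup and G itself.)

16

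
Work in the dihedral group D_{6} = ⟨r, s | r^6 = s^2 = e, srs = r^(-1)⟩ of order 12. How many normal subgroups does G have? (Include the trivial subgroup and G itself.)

7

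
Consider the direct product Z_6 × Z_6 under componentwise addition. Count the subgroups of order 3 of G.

4

|G| = 36 and 3 | 36, so subgroups of order 3 are possible by Lagrange.
The subgroups of order 3 are: {(0,0), (0,2), (0,4)}; {(0,0), (2,0), (4,0)}; {(0,0), (2,2), (4,4)}; {(0,0), (2,4), (4,2)}.
So G has 4 subgroups of order 3.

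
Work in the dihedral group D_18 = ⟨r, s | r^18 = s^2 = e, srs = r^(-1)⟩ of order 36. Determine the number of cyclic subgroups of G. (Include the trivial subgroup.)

Each element a generates a cyclic subgroup ⟨a⟩; distinct elements may generate the same one (a cyclic group of order d has φ(d) generators).
Cyclic subgroups by order — order 1: 1; order 2: 19; order 3: 1; order 6: 1; order 9: 1; order 18: 1.
Total: 24.

24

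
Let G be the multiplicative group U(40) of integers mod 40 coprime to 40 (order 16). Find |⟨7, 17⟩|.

|⟨7⟩| = 4 and |⟨17⟩| = 4, so |H| is a multiple of lcm(4, 4) = 4 and divides |G| = 16.
Closing under the operation: H = {1, 7, 9, 17, 23, 31, 33, 39}, so |H| = 8.

8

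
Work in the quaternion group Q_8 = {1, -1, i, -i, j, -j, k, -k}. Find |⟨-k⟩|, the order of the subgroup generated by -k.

4

Computing powers of -k: the smallest k with (-k)^k = e is k = 4.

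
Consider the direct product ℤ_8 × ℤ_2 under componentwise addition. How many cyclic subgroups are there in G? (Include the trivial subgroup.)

8

Each element a generates a cyclic subgroup ⟨a⟩; distinct elements may generate the same one (a cyclic group of order d has φ(d) generators).
Cyclic subgroups by order — order 1: 1; order 2: 3; order 4: 2; order 8: 2.
Total: 8.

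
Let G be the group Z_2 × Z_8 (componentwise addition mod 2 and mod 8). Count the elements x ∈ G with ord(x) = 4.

4

An element (a,b) has order lcm(ord(a), ord(b)); count pairs with lcm equal to 4.
Enumerating gives 4 such elements.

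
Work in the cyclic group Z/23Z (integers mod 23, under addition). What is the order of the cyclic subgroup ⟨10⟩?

23

In Z/23Z, the order of an element a is n/gcd(a, n).
gcd(10, 23) = 1, so |⟨10⟩| = 23/1 = 23.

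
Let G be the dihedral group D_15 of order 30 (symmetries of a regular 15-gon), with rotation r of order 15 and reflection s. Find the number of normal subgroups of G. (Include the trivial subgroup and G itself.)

5

G has 28 subgroups. Checking conjugation-invariance by order — order 1: 1/1 normal; order 2: 0/15 normal; order 3: 1/1 normal; order 5: 1/1 normal; order 6: 0/5 normal; order 10: 0/3 normal; order 15: 1/1 normal; order 30: 1/1 normal.
Total normal subgroups: 5.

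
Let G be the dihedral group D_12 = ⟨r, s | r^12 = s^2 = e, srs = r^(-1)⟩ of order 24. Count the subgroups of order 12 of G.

|G| = 24 and 12 | 24, so subgroups of order 12 are possible by Lagrange.
The subgroups of order 12 are: {e, r, r^2, r^3, r^4, r^5, r^6, r^7, r^8, r^9, r^10, r^11}; {e, r^2, r^4, r^6, r^8, r^10, s, r^2s, r^4s, r^6s, r^8s, r^10s}; {e, r^2, r^4, r^6, r^8, r^10, rs, r^3s, r^5s, r^7s, r^9s, r^11s}.
So G has 3 subgroups of order 12.

3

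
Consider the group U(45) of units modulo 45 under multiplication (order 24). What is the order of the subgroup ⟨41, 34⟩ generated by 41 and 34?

|⟨41⟩| = 6 and |⟨34⟩| = 6, so |H| is a multiple of lcm(6, 6) = 6 and divides |G| = 24.
Closing under the operation: H = {1, 4, 11, 14, 16, 19, 26, 29, 31, 34, 41, 44}, so |H| = 12.

12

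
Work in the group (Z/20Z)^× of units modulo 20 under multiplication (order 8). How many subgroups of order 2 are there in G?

3

|G| = 8 and 2 | 8, so subgroups of order 2 are possible by Lagrange.
The subgroups of order 2 are: {1, 11}; {1, 19}; {1, 9}.
So G has 3 subgroups of order 2.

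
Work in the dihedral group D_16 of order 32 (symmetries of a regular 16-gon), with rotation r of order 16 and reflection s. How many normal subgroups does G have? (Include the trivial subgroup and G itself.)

G has 36 subgroups. Checking conjugation-invariance by order — order 1: 1/1 normal; order 2: 1/17 normal; order 4: 1/9 normal; order 8: 1/5 normal; order 16: 3/3 normal; order 32: 1/1 normal.
Total normal subgroups: 8.

8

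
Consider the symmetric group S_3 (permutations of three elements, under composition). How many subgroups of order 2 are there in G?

|G| = 6 and 2 | 6, so subgroups of order 2 are possible by Lagrange.
The subgroups of order 2 are: {e, (1 2)}; {e, (1 3)}; {e, (2 3)}.
So G has 3 subgroups of order 2.

3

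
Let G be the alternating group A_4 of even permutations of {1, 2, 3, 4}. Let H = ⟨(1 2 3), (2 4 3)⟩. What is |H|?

|⟨(1 2 3)⟩| = 3 and |⟨(2 4 3)⟩| = 3, so |H| is a multiple of lcm(3, 3) = 3 and divides |G| = 12.
Closing {(1 2 3), (2 4 3)} under the group operation gives all of G, so |H| = 12.

12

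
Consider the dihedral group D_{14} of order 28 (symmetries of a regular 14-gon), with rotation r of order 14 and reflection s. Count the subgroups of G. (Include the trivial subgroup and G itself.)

|G| = 28, so by Lagrange every subgroup order divides 28. Divisors: 1, 2, 4, 7, 14, 28.
Subgroups by order — order 1: 1; order 2: 15; order 4: 7; order 7: 1; order 14: 3; order 28: 1.
Total: 1 + 15 + 7 + 1 + 3 + 1 = 28.

28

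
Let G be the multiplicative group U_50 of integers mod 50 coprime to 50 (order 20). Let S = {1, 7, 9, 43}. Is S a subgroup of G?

No

9 ∈ S but its inverse 39 ∉ S, so S is not a subgroup.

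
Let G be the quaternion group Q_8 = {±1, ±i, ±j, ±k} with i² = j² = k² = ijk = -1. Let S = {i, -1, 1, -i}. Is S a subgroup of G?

|S| = 4 divides |G| = 8, consistent with Lagrange.
S contains the identity, every element's inverse is in S, and S is closed under ·: it is a subgroup.
In fact S = ⟨-i⟩.

Yes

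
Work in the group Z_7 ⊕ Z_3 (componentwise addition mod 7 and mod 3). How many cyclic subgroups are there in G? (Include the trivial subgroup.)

4

A cyclic subgroup of order d is generated by each of its φ(d) elements of order d, so the cyclic subgroups of order d number (#elements of order d)/φ(d).
Cyclic subgroups by order — order 1: 1; order 3: 1; order 7: 1; order 21: 1.
Total: 4.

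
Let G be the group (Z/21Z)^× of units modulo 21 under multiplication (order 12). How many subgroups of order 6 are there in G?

3

|G| = 12 and 6 | 12, so subgroups of order 6 are possible by Lagrange.
The subgroups of order 6 are: {1, 4, 10, 13, 16, 19}; {1, 2, 4, 8, 11, 16}; {1, 4, 5, 16, 17, 20}.
So G has 3 subgroups of order 6.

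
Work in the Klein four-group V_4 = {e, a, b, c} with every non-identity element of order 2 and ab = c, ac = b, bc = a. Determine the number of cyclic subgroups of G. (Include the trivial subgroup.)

A cyclic subgroup of order d is generated by each of its φ(d) elements of order d, so the cyclic subgroups of order d number (#elements of order d)/φ(d).
Cyclic subgroups by order — order 1: 1; order 2: 3.
Total: 4.

4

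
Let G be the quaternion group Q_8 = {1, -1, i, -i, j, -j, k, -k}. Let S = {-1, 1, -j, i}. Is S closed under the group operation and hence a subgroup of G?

-j ∈ S but its inverse j ∉ S, so S is not a subgroup.

No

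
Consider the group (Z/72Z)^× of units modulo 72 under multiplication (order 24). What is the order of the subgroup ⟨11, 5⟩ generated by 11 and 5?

12

|⟨11⟩| = 6 and |⟨5⟩| = 6, so |H| is a multiple of lcm(6, 6) = 6 and divides |G| = 24.
Closing under the operation: H = {1, 5, 7, 11, 25, 29, 31, 35, 49, 53, 55, 59}, so |H| = 12.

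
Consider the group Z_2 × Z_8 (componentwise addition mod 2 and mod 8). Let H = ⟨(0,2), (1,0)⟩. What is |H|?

8

|⟨(0,2)⟩| = 4 and |⟨(1,0)⟩| = 2, so |H| is a multiple of lcm(4, 2) = 4 and divides |G| = 16.
Closing under the operation: H = {(0,0), (0,2), (0,4), (0,6), (1,0), (1,2), (1,4), (1,6)}, so |H| = 8.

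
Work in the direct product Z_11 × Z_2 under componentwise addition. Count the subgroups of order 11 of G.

1

|G| = 22 and 11 | 22, so subgroups of order 11 are possible by Lagrange.
The subgroups of order 11 are: {(0,0), (1,0), (2,0), (3,0), (4,0), (5,0), (6,0), (7,0), (8,0), (9,0), (10,0)}.
So G has 1 subgroup of order 11.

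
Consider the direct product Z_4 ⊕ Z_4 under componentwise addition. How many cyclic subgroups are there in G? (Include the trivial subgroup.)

10

Group the elements of G by the cyclic subgroup they generate; each cyclic subgroup of order d accounts for φ(d) elements.
Cyclic subgroups by order — order 1: 1; order 2: 3; order 4: 6.
Total: 10.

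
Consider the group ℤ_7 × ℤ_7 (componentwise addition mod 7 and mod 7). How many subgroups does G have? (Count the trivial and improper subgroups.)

|G| = 49, so by Lagrange every subgroup order divides 49. Divisors: 1, 7, 49.
Subgroups by order — order 1: 1; order 7: 8; order 49: 1.
Total: 1 + 8 + 1 = 10.

10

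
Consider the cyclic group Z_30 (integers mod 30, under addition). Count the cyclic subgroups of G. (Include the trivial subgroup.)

8

Each element a generates a cyclic subgroup ⟨a⟩; distinct elements may generate the same one (a cyclic group of order d has φ(d) generators).
Cyclic subgroups by order — order 1: 1; order 2: 1; order 3: 1; order 5: 1; order 6: 1; order 10: 1; order 15: 1; order 30: 1.
Total: 8.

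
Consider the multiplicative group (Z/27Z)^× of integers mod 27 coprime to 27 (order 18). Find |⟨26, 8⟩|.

6

|⟨26⟩| = 2 and |⟨8⟩| = 6, so |H| is a multiple of lcm(2, 6) = 6 and divides |G| = 18.
Closing under the operation: H = {1, 8, 10, 17, 19, 26}, so |H| = 6.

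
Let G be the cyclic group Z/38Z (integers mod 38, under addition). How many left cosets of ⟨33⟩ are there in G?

|⟨33⟩| = 38 and |G| = 38.
By Lagrange, [G : H] = |G|/|H| = 38/38 = 1.

1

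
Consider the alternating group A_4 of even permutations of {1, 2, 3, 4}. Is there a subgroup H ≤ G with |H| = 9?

9 does not divide |G| = 12, so by Lagrange no subgroup of order 9 exists.

No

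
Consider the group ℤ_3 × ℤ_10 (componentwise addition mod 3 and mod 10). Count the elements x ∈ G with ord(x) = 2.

An element (a,b) has order lcm(ord(a), ord(b)); count pairs with lcm equal to 2.
Enumerating gives 1 such elements.

1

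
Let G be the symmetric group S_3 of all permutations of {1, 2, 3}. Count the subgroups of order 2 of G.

3

|G| = 6 and 2 | 6, so subgroups of order 2 are possible by Lagrange.
The subgroups of order 2 are: {e, (1 2)}; {e, (1 3)}; {e, (2 3)}.
So G has 3 subgroups of order 2.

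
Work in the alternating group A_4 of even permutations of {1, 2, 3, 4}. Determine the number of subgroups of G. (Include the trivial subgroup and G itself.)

|G| = 12, so by Lagrange every subgroup order divides 12. Divisors: 1, 2, 3, 4, 6, 12.
Subgroups by order — order 1: 1; order 2: 3; order 3: 4; order 4: 1; order 6: 0; order 12: 1.
Total: 1 + 3 + 4 + 1 + 0 + 1 = 10.

10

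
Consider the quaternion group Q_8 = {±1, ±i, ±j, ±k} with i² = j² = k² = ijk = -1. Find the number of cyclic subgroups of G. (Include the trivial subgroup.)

A cyclic subgroup of order d is generated by each of its φ(d) elements of order d, so the cyclic subgroups of order d number (#elements of order d)/φ(d).
Cyclic subgroups by order — order 1: 1; order 2: 1; order 4: 3.
Total: 5.

5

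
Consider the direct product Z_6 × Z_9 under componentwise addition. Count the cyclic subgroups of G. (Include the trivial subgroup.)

Each element a generates a cyclic subgroup ⟨a⟩; distinct elements may generate the same one (a cyclic group of order d has φ(d) generators).
Cyclic subgroups by order — order 1: 1; order 2: 1; order 3: 4; order 6: 4; order 9: 3; order 18: 3.
Total: 16.

16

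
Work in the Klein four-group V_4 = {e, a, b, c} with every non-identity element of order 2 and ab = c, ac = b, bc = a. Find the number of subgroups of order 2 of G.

3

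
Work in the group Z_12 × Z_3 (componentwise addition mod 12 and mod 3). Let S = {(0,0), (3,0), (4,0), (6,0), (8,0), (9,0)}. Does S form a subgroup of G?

No

Closure fails: (9,0) + (4,0) = (1,0) ∉ S. So S is not a subgroup.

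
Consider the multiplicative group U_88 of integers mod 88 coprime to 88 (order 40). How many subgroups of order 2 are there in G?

7

|G| = 40 and 2 | 40, so subgroups of order 2 are possible by Lagrange.
The subgroups of order 2 are: {1, 21}; {1, 23}; {1, 43}; {1, 45}; … (7 in all).
So G has 7 subgroups of order 2.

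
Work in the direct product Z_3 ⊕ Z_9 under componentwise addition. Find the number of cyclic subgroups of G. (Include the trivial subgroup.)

8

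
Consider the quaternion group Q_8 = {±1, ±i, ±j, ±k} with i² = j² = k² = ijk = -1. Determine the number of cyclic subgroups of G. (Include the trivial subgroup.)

A cyclic subgroup of order d is generated by each of its φ(d) elements of order d, so the cyclic subgroups of order d number (#elements of order d)/φ(d).
Cyclic subgroups by order — order 1: 1; order 2: 1; order 4: 3.
Total: 5.

5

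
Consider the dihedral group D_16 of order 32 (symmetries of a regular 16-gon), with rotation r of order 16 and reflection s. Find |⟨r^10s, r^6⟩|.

16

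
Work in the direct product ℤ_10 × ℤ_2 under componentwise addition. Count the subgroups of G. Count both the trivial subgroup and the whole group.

|G| = 20, so by Lagrange every subgroup order divides 20. Divisors: 1, 2, 4, 5, 10, 20.
Subgroups by order — order 1: 1; order 2: 3; order 4: 1; order 5: 1; order 10: 3; order 20: 1.
Total: 1 + 3 + 1 + 1 + 3 + 1 = 10.

10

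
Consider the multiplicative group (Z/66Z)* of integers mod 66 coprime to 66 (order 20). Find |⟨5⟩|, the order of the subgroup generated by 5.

10

Compute successive powers of 5 mod 66: 5, 25, 59, 31, 23, 49, 47, 37, …; 5^10 ≡ 1 (mod 66).
So |⟨5⟩| = 10.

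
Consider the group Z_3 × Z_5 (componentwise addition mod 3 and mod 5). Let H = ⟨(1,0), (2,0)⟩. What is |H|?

|⟨(1,0)⟩| = 3 and |⟨(2,0)⟩| = 3, so |H| is a multiple of lcm(3, 3) = 3 and divides |G| = 15.
Closing under the operation: H = {(0,0), (1,0), (2,0)}, so |H| = 3.

3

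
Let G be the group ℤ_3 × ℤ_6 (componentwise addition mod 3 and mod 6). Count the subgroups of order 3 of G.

|G| = 18 and 3 | 18, so subgroups of order 3 are possible by Lagrange.
The subgroups of order 3 are: {(0,0), (0,2), (0,4)}; {(0,0), (1,0), (2,0)}; {(0,0), (1,2), (2,4)}; {(0,0), (1,4), (2,2)}.
So G has 4 subgroups of order 3.

4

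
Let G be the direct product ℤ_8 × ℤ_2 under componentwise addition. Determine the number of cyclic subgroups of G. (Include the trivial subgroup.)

Each element a generates a cyclic subgroup ⟨a⟩; distinct elements may generate the same one (a cyclic group of order d has φ(d) generators).
Cyclic subgroups by order — order 1: 1; order 2: 3; order 4: 2; order 8: 2.
Total: 8.

8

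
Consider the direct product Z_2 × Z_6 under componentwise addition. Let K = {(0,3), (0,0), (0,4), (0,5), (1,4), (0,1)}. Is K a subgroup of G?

No

(0,4) ∈ K but its inverse (0,2) ∉ K, so K is not a subgroup.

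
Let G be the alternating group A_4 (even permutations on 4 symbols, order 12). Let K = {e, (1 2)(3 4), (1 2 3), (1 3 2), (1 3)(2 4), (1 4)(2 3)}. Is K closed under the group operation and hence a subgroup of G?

Closure fails: (1 3 2) ∘ (1 2)(3 4) = (2 3 4) ∉ K. So K is not a subgroup.

No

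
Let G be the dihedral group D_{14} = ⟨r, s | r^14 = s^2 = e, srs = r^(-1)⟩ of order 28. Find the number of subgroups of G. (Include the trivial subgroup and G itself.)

|G| = 28, so by Lagrange every subgroup order divides 28. Divisors: 1, 2, 4, 7, 14, 28.
Subgroups by order — order 1: 1; order 2: 15; order 4: 7; order 7: 1; order 14: 3; order 28: 1.
Total: 1 + 15 + 7 + 1 + 3 + 1 = 28.

28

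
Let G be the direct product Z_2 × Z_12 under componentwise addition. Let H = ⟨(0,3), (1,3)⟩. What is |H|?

8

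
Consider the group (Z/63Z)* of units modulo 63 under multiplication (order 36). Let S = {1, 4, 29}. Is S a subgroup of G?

No

4 ∈ S but its inverse 16 ∉ S, so S is not a subgroup.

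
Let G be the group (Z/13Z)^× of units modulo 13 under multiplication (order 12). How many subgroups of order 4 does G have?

|G| = 12 and 4 | 12, so subgroups of order 4 are possible by Lagrange.
The subgroups of order 4 are: {1, 5, 8, 12}.
So G has 1 subgroup of order 4.

1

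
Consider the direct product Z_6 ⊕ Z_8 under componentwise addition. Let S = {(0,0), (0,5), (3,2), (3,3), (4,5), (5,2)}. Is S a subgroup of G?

(4,5) ∈ S but its inverse (2,3) ∉ S, so S is not a subgroup.

No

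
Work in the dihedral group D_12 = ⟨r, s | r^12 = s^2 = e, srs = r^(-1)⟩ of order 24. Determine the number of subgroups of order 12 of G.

3

|G| = 24 and 12 | 24, so subgroups of order 12 are possible by Lagrange.
The subgroups of order 12 are: {e, r, r^2, r^3, r^4, r^5, r^6, r^7, r^8, r^9, r^10, r^11}; {e, r^2, r^4, r^6, r^8, r^10, s, r^2s, r^4s, r^6s, r^8s, r^10s}; {e, r^2, r^4, r^6, r^8, r^10, rs, r^3s, r^5s, r^7s, r^9s, r^11s}.
So G has 3 subgroups of order 12.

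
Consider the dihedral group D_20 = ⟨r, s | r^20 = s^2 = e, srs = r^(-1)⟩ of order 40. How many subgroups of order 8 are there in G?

5

|G| = 40 and 8 | 40, so subgroups of order 8 are possible by Lagrange.
The subgroups of order 8 are: {e, r^5, r^10, r^15, s, r^5s, r^10s, r^15s}; {e, r^5, r^10, r^15, rs, r^6s, r^11s, r^16s}; {e, r^5, r^10, r^15, r^2s, r^7s, r^12s, r^17s}; {e, r^5, r^10, r^15, r^3s, r^8s, r^13s, r^18s}; … (5 in all).
So G has 5 subgroups of order 8.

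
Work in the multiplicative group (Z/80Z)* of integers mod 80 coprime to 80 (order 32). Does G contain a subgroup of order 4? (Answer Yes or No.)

Yes

4 | 32. A subgroup of order 4 is {1, 11, 41, 51}.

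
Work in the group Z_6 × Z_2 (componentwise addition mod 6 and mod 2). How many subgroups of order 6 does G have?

|G| = 12 and 6 | 12, so subgroups of order 6 are possible by Lagrange.
The subgroups of order 6 are: {(0,0), (0,1), (2,0), (2,1), (4,0), (4,1)}; {(0,0), (1,0), (2,0), (3,0), (4,0), (5,0)}; {(0,0), (1,1), (2,0), (3,1), (4,0), (5,1)}.
So G has 3 subgroups of order 6.

3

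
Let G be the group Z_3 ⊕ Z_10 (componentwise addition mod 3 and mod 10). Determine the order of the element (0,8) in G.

The order of (0,8) in Z_3 × Z_10 is lcm(ord(0) in Z_3, ord(8) in Z_10).
ord(0) = 1 and ord(8) = 5, so |⟨(0,8)⟩| = lcm(1, 5) = 5.

5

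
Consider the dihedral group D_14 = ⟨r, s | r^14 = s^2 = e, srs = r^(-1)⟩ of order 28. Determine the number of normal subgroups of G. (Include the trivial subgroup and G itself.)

7

G has 28 subgroups. Checking conjugation-invariance by order — order 1: 1/1 normal; order 2: 1/15 normal; order 4: 0/7 normal; order 7: 1/1 normal; order 14: 3/3 normal; order 28: 1/1 normal.
Total normal subgroups: 7.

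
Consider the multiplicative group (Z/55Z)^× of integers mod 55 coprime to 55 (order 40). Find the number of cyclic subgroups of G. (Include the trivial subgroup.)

Each element a generates a cyclic subgroup ⟨a⟩; distinct elements may generate the same one (a cyclic group of order d has φ(d) generators).
Cyclic subgroups by order — order 1: 1; order 2: 3; order 4: 2; order 5: 1; order 10: 3; order 20: 2.
Total: 12.

12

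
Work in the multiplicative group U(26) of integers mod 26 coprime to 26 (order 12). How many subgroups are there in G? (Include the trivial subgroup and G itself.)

|G| = 12, so by Lagrange every subgroup order divides 12. Divisors: 1, 2, 3, 4, 6, 12.
Subgroups by order — order 1: 1; order 2: 1; order 3: 1; order 4: 1; order 6: 1; order 12: 1.
Total: 1 + 1 + 1 + 1 + 1 + 1 = 6.

6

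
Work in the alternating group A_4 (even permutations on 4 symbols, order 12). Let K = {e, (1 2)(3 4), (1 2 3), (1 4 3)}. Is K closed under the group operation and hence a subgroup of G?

No

(1 4 3) ∈ K but its inverse (1 3 4) ∉ K, so K is not a subgroup.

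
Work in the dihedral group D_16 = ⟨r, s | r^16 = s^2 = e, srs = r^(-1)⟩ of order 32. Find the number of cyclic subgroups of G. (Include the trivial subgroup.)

21

A cyclic subgroup of order d is generated by each of its φ(d) elements of order d, so the cyclic subgroups of order d number (#elements of order d)/φ(d).
Cyclic subgroups by order — order 1: 1; order 2: 17; order 4: 1; order 8: 1; order 16: 1.
Total: 21.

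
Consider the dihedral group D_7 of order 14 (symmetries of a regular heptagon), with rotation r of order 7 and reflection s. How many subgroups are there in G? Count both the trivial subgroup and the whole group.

|G| = 14, so by Lagrange every subgroup order divides 14. Divisors: 1, 2, 7, 14.
Subgroups by order — order 1: 1; order 2: 7; order 7: 1; order 14: 1.
Total: 1 + 7 + 1 + 1 = 10.

10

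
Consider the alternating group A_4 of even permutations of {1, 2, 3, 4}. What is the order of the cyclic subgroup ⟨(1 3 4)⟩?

3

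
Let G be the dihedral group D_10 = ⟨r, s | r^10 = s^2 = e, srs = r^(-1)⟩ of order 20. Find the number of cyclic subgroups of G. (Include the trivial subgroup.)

14

Each element a generates a cyclic subgroup ⟨a⟩; distinct elements may generate the same one (a cyclic group of order d has φ(d) generators).
Cyclic subgroups by order — order 1: 1; order 2: 11; order 5: 1; order 10: 1.
Total: 14.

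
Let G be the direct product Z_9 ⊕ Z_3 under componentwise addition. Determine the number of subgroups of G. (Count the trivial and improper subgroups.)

|G| = 27, so by Lagrange every subgroup order divides 27. Divisors: 1, 3, 9, 27.
Subgroups by order — order 1: 1; order 3: 4; order 9: 4; order 27: 1.
Total: 1 + 4 + 4 + 1 = 10.

10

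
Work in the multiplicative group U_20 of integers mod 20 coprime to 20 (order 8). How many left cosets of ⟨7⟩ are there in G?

|⟨7⟩| = 4 and |G| = 8.
By Lagrange, [G : H] = |G|/|H| = 8/4 = 2.

2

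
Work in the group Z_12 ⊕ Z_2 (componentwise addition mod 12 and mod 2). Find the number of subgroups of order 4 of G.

|G| = 24 and 4 | 24, so subgroups of order 4 are possible by Lagrange.
The subgroups of order 4 are: {(0,0), (0,1), (6,0), (6,1)}; {(0,0), (3,0), (6,0), (9,0)}; {(0,0), (3,1), (6,0), (9,1)}.
So G has 3 subgroups of order 4.

3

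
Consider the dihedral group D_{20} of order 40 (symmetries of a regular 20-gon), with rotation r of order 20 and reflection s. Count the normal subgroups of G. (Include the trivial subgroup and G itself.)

G has 48 subgroups. Checking conjugation-invariance by order — order 1: 1/1 normal; order 2: 1/21 normal; order 4: 1/11 normal; order 5: 1/1 normal; order 8: 0/5 normal; order 10: 1/5 normal; order 20: 3/3 normal; order 40: 1/1 normal.
Total normal subgroups: 9.

9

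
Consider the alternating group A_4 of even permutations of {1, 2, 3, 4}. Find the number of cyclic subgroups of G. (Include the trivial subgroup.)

8

Group the elements of G by the cyclic subgroup they generate; each cyclic subgroup of order d accounts for φ(d) elements.
Cyclic subgroups by order — order 1: 1; order 2: 3; order 3: 4.
Total: 8.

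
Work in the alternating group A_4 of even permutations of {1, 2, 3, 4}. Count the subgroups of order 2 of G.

3

|G| = 12 and 2 | 12, so subgroups of order 2 are possible by Lagrange.
The subgroups of order 2 are: {e, (1 2)(3 4)}; {e, (1 3)(2 4)}; {e, (1 4)(2 3)}.
So G has 3 subgroups of order 2.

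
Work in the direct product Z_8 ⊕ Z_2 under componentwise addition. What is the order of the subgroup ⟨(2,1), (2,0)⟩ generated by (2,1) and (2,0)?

|⟨(2,1)⟩| = 4 and |⟨(2,0)⟩| = 4, so |H| is a multiple of lcm(4, 4) = 4 and divides |G| = 16.
Closing under the operation: H = {(0,0), (0,1), (2,0), (2,1), (4,0), (4,1), (6,0), (6,1)}, so |H| = 8.

8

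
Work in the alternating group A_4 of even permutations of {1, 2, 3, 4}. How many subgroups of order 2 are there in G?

|G| = 12 and 2 | 12, so subgroups of order 2 are possible by Lagrange.
The subgroups of order 2 are: {e, (1 2)(3 4)}; {e, (1 3)(2 4)}; {e, (1 4)(2 3)}.
So G has 3 subgroups of order 2.

3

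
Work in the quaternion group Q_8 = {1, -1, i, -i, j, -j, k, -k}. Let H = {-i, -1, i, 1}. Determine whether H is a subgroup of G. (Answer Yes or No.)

|H| = 4 divides |G| = 8, consistent with Lagrange.
H contains the identity, every element's inverse is in H, and H is closed under ·: it is a subgroup.
In fact H = ⟨-i⟩.

Yes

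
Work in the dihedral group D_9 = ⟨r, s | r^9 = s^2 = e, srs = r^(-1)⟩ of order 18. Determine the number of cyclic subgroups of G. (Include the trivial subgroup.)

12

A cyclic subgroup of order d is generated by each of its φ(d) elements of order d, so the cyclic subgroups of order d number (#elements of order d)/φ(d).
Cyclic subgroups by order — order 1: 1; order 2: 9; order 3: 1; order 9: 1.
Total: 12.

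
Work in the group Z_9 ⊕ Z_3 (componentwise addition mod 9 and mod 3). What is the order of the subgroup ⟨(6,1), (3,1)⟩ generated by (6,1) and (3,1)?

9

|⟨(6,1)⟩| = 3 and |⟨(3,1)⟩| = 3, so |H| is a multiple of lcm(3, 3) = 3 and divides |G| = 27.
Closing under the operation: H = {(0,0), (0,1), (0,2), (3,0), (3,1), (3,2), (6,0), (6,1), (6,2)}, so |H| = 9.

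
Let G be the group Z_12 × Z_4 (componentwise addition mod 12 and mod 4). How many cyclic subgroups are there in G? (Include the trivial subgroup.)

20

Each element a generates a cyclic subgroup ⟨a⟩; distinct elements may generate the same one (a cyclic group of order d has φ(d) generators).
Cyclic subgroups by order — order 1: 1; order 2: 3; order 3: 1; order 4: 6; order 6: 3; order 12: 6.
Total: 20.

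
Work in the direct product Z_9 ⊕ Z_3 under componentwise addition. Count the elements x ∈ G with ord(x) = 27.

0

An element (a,b) has order lcm(ord(a), ord(b)); count pairs with lcm equal to 27.
Enumerating gives 0 such elements.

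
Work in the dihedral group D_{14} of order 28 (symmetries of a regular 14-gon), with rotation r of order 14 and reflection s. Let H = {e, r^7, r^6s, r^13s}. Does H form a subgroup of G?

|H| = 4 divides |G| = 28, consistent with Lagrange.
H contains the identity, every element's inverse is in H, and H is closed under ·: it is a subgroup.

Yes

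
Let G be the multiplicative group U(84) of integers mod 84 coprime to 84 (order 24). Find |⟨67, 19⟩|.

|⟨67⟩| = 6 and |⟨19⟩| = 6, so |H| is a multiple of lcm(6, 6) = 6 and divides |G| = 24.
Closing under the operation: H = {1, 13, 19, 25, 31, 37, 43, 55, 61, 67, 73, 79}, so |H| = 12.

12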